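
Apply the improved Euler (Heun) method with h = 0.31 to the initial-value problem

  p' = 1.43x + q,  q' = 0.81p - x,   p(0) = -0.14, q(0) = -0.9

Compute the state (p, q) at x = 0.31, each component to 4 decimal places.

Heun on (p,q): k1 = f(x_n, state_n); k2 = f(x_n + h, state_n + h·k1); state_{n+1} = state_n + (h/2)·(k1 + k2).
0.000000: (-0.140000, -0.900000)
  k1 = (-0.900000, -0.113400)
  predictor → (-0.419000, -0.935154)
  k2 = (-0.491854, -0.649390)
  → (-0.355737, -1.018232)
(p(0.31), q(0.31)) ≈ (-0.3557, -1.0182)

-0.3557, -1.0182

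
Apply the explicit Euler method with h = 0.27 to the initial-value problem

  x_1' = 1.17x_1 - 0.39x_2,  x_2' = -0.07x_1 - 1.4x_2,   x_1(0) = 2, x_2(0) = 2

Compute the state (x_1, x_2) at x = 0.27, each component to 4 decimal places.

Euler on (x_1,x_2): x_1_{n+1} = x_1_n + h·x_1', x_2_{n+1} = x_2_n + h·x_2'.
0.000000: (2.000000, 2.000000); f=(1.560000, -2.940000) → (2.421200, 1.206200)
(x_1(0.27), x_2(0.27)) ≈ (2.4212, 1.2062)

2.4212, 1.2062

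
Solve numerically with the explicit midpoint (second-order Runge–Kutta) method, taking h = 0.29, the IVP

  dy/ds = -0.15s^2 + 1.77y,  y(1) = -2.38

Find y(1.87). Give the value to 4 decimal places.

Midpoint: k1 = f(s_n, y_n); k2 = f(s_n + h/2, y_n + (h/2)·k1); y_{n+1} = y_n + h·k2.
s=1.000000, y=-2.380000:
  k1 = f(1.000000, -2.380000) = -4.362600
  k2 = f(1.145000, -3.012577) = -5.528915
  y ← -2.380000 + 0.29·(-5.528915) = -3.983385
s=1.290000, y=-3.983385:
  k1 = f(1.290000, -3.983385) = -7.300207
  k2 = f(1.435000, -5.041915) = -9.233074
  y ← -3.983385 + 0.29·(-9.233074) = -6.660977
s=1.580000, y=-6.660977:
  k1 = f(1.580000, -6.660977) = -12.164389
  k2 = f(1.725000, -8.424813) = -15.358263
  y ← -6.660977 + 0.29·(-15.358263) = -11.114873
y(1.87) ≈ -11.1149

-11.1149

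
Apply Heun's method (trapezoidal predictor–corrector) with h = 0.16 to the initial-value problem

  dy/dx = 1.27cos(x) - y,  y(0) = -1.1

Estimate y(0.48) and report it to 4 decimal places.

-0.2220

Heun: k1 = f(x_n, y_n); k2 = f(x_n + h, y_n + h·k1); y_{n+1} = y_n + (h/2)·(k1 + k2).
x=0.000000, y=-1.100000:
  k1 = f(0.000000, -1.100000) = 2.370000
  k2 = f(0.160000, -0.720800) = 1.974579
  y ← -1.100000 + (0.16/2)·(2.370000 + 1.974579) = -0.752434
x=0.160000, y=-0.752434:
  k1 = f(0.160000, -0.752434) = 2.006212
  k2 = f(0.320000, -0.431440) = 1.636969
  y ← -0.752434 + (0.16/2)·(2.006212 + 1.636969) = -0.460979
x=0.320000, y=-0.460979:
  k1 = f(0.320000, -0.460979) = 1.666508
  k2 = f(0.480000, -0.194338) = 1.320821
  y ← -0.460979 + (0.16/2)·(1.666508 + 1.320821) = -0.221993
y(0.48) ≈ -0.2220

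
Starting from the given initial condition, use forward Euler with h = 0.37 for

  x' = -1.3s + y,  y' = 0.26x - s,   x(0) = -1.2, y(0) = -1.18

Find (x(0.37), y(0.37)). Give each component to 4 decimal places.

-1.6366, -1.2954

Euler on (x,y): x_{n+1} = x_n + h·x', y_{n+1} = y_n + h·y'.
0.000000: (-1.200000, -1.180000); f=(-1.180000, -0.312000) → (-1.636600, -1.295440)
(x(0.37), y(0.37)) ≈ (-1.6366, -1.2954)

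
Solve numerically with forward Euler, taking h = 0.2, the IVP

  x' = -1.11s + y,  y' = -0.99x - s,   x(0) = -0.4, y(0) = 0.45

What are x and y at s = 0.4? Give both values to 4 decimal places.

-0.2486, 0.5506

Euler on (x,y): x_{n+1} = x_n + h·x', y_{n+1} = y_n + h·y'.
0.000000: (-0.400000, 0.450000); f=(0.450000, 0.396000) → (-0.310000, 0.529200)
0.200000: (-0.310000, 0.529200); f=(0.307200, 0.106900) → (-0.248560, 0.550580)
(x(0.4), y(0.4)) ≈ (-0.2486, 0.5506)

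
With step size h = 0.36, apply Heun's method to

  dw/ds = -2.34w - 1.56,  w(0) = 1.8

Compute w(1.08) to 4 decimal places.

Heun: k1 = f(s_n, w_n); k2 = f(s_n + h, w_n + h·k1); w_{n+1} = w_n + (h/2)·(k1 + k2).
s=0.000000, w=1.800000:
  k1 = f(0.000000, 1.800000) = -5.772000
  k2 = f(0.360000, -0.277920) = -0.909667
  w ← 1.800000 + (0.36/2)·(-5.772000 + (-0.909667)) = 0.597300
s=0.360000, w=0.597300:
  k1 = f(0.360000, 0.597300) = -2.957682
  k2 = f(0.720000, -0.467466) = -0.466131
  w ← 0.597300 + (0.36/2)·(-2.957682 + (-0.466131)) = -0.018986
s=0.720000, w=-0.018986:
  k1 = f(0.720000, -0.018986) = -1.515572
  k2 = f(1.080000, -0.564592) = -0.238854
  w ← -0.018986 + (0.36/2)·(-1.515572 + (-0.238854)) = -0.334783
w(1.08) ≈ -0.3348

-0.3348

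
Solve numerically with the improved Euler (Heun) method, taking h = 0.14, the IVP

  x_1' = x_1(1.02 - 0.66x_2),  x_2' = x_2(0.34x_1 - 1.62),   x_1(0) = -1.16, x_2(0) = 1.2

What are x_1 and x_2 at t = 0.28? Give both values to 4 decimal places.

Heun on (x_1,x_2): k1 = f(t_n, state_n); k2 = f(t_n + h, state_n + h·k1); state_{n+1} = state_n + (h/2)·(k1 + k2).
0.000000: (-1.160000, 1.200000)
  k1 = (-0.264480, -2.417280)
  predictor → (-1.197027, 0.861581)
  k2 = (-0.540286, -1.746415)
  → (-1.216334, 0.908541)
0.140000: (-1.216334, 0.908541)
  k1 = (-0.511301, -1.847567)
  predictor → (-1.287916, 0.649882)
  k2 = (-0.761259, -1.337386)
  → (-1.305413, 0.685595)
(x_1(0.28), x_2(0.28)) ≈ (-1.3054, 0.6856)

-1.3054, 0.6856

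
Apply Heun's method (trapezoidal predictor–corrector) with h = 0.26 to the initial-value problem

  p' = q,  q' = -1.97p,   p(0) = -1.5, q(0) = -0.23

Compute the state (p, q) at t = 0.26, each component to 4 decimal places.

Heun on (p,q): k1 = f(t_n, state_n); k2 = f(t_n + h, state_n + h·k1); state_{n+1} = state_n + (h/2)·(k1 + k2).
0.000000: (-1.500000, -0.230000)
  k1 = (-0.230000, 2.955000)
  predictor → (-1.559800, 0.538300)
  k2 = (0.538300, 3.072806)
  → (-1.459921, 0.553615)
(p(0.26), q(0.26)) ≈ (-1.4599, 0.5536)

-1.4599, 0.5536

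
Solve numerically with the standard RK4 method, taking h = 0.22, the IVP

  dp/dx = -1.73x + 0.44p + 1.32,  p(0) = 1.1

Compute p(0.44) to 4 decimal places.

1.7970

RK4: k1 = f(x_n, p_n); k2 = f(x_n + h/2, p_n + (h/2)·k1); k3 = f(x_n + h/2, p_n + (h/2)·k2); k4 = f(x_n + h, p_n + h·k3); p_{n+1} = p_n + (h/6)·(k1 + 2k2 + 2k3 + k4).
x=0.000000, p=1.100000:
  k1 = f(0.000000, 1.100000) = 1.804000
  k2 = f(0.110000, 1.298440) = 1.701014
  k3 = f(0.110000, 1.287111) = 1.696029
  k4 = f(0.220000, 1.473126) = 1.587576
  p ← 1.100000 + (0.22/6)·(k1 + 2k2 + 2k3 + k4) = 1.473474
x=0.220000, p=1.473474:
  k1 = f(0.220000, 1.473474) = 1.587729
  k2 = f(0.330000, 1.648124) = 1.474275
  k3 = f(0.330000, 1.635644) = 1.468784
  k4 = f(0.440000, 1.796607) = 1.349307
  p ← 1.473474 + (0.22/6)·(k1 + 2k2 + 2k3 + k4) = 1.796990
p(0.44) ≈ 1.7970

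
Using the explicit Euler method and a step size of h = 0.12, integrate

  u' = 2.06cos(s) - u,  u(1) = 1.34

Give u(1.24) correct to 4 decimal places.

Euler: u_{n+1} = u_n + h·f(s_n, u_n).
s=1.000000, u=1.340000: f=-0.226977 → u ← 1.340000 + 0.12·(-0.226977) = 1.312763
s=1.120000, u=1.312763: f=-0.415257 → u ← 1.312763 + 0.12·(-0.415257) = 1.262932
u(1.24) ≈ 1.2629

1.2629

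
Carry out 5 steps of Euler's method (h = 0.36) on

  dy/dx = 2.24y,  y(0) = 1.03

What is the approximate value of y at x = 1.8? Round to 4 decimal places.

Euler: y_{n+1} = y_n + h·f(x_n, y_n).
x=0.000000, y=1.030000: f=2.307200 → y ← 1.030000 + 0.36·2.307200 = 1.860592
x=0.360000, y=1.860592: f=4.167726 → y ← 1.860592 + 0.36·4.167726 = 3.360973
x=0.720000, y=3.360973: f=7.528580 → y ← 3.360973 + 0.36·7.528580 = 6.071262
x=1.080000, y=6.071262: f=13.599628 → y ← 6.071262 + 0.36·13.599628 = 10.967128
x=1.440000, y=10.967128: f=24.566367 → y ← 10.967128 + 0.36·24.566367 = 19.811021
y(1.8) ≈ 19.8110

19.8110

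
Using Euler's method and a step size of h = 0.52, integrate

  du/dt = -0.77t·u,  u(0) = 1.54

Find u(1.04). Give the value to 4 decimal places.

1.2194

Euler: u_{n+1} = u_n + h·f(t_n, u_n).
t=0.000000, u=1.540000: f=0.000000 → u ← 1.540000 + 0.52·0.000000 = 1.540000
t=0.520000, u=1.540000: f=-0.616616 → u ← 1.540000 + 0.52·(-0.616616) = 1.219360
u(1.04) ≈ 1.2194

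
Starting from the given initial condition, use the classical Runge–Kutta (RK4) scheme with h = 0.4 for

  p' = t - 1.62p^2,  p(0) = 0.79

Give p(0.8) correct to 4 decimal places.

RK4: k1 = f(t_n, p_n); k2 = f(t_n + h/2, p_n + (h/2)·k1); k3 = f(t_n + h/2, p_n + (h/2)·k2); k4 = f(t_n + h, p_n + h·k3); p_{n+1} = p_n + (h/6)·(k1 + 2k2 + 2k3 + k4).
t=0.000000, p=0.790000:
  k1 = f(0.000000, 0.790000) = -1.011042
  k2 = f(0.200000, 0.587792) = -0.359708
  k3 = f(0.200000, 0.718058) = -0.635285
  k4 = f(0.400000, 0.535886) = -0.065222
  p ← 0.790000 + (0.4/6)·(k1 + 2k2 + 2k3 + k4) = 0.585583
t=0.400000, p=0.585583:
  k1 = f(0.400000, 0.585583) = -0.155511
  k2 = f(0.600000, 0.554481) = 0.101932
  k3 = f(0.600000, 0.605970) = 0.005137
  k4 = f(0.800000, 0.587638) = 0.240584
  p ← 0.585583 + (0.4/6)·(k1 + 2k2 + 2k3 + k4) = 0.605531
p(0.8) ≈ 0.6055

0.6055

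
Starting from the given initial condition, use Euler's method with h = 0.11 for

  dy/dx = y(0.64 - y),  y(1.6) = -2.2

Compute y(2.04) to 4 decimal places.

-10.5174

Euler: y_{n+1} = y_n + h·f(x_n, y_n).
x=1.600000, y=-2.200000: f=-6.248000 → y ← -2.200000 + 0.11·(-6.248000) = -2.887280
x=1.710000, y=-2.887280: f=-10.184245 → y ← -2.887280 + 0.11·(-10.184245) = -4.007547
x=1.820000, y=-4.007547: f=-18.625263 → y ← -4.007547 + 0.11·(-18.625263) = -6.056326
x=1.930000, y=-6.056326: f=-40.555131 → y ← -6.056326 + 0.11·(-40.555131) = -10.517390
y(2.04) ≈ -10.5174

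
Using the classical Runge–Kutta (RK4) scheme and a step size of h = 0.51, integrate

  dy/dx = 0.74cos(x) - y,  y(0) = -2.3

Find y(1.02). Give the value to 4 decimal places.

-0.4550

RK4: k1 = f(x_n, y_n); k2 = f(x_n + h/2, y_n + (h/2)·k1); k3 = f(x_n + h/2, y_n + (h/2)·k2); k4 = f(x_n + h, y_n + h·k3); y_{n+1} = y_n + (h/6)·(k1 + 2k2 + 2k3 + k4).
x=0.000000, y=-2.300000:
  k1 = f(0.000000, -2.300000) = 3.040000
  k2 = f(0.255000, -1.524800) = 2.240871
  k3 = f(0.255000, -1.728578) = 2.444649
  k4 = f(0.510000, -1.053229) = 1.699060
  y ← -2.300000 + (0.51/6)·(k1 + 2k2 + 2k3 + k4) = -1.100642
x=0.510000, y=-1.100642:
  k1 = f(0.510000, -1.100642) = 1.746472
  k2 = f(0.765000, -0.655291) = 1.189114
  k3 = f(0.765000, -0.797417) = 1.331240
  k4 = f(1.020000, -0.421709) = 0.809000
  y ← -1.100642 + (0.51/6)·(k1 + 2k2 + 2k3 + k4) = -0.454966
y(1.02) ≈ -0.4550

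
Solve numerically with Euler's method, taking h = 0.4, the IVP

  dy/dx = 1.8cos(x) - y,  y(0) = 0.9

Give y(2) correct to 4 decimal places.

0.6226

Euler: y_{n+1} = y_n + h·f(x_n, y_n).
x=0.000000, y=0.900000: f=0.900000 → y ← 0.900000 + 0.4·0.900000 = 1.260000
x=0.400000, y=1.260000: f=0.397910 → y ← 1.260000 + 0.4·0.397910 = 1.419164
x=0.800000, y=1.419164: f=-0.165092 → y ← 1.419164 + 0.4·(-0.165092) = 1.353127
x=1.200000, y=1.353127: f=-0.700883 → y ← 1.353127 + 0.4·(-0.700883) = 1.072774
x=1.600000, y=1.072774: f=-1.125333 → y ← 1.072774 + 0.4·(-1.125333) = 0.622641
y(2) ≈ 0.6226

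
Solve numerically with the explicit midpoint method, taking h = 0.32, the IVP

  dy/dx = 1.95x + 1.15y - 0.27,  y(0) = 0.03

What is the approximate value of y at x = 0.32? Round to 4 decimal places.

0.0406

Midpoint: k1 = f(x_n, y_n); k2 = f(x_n + h/2, y_n + (h/2)·k1); y_{n+1} = y_n + h·k2.
x=0.000000, y=0.030000:
  k1 = f(0.000000, 0.030000) = -0.235500
  k2 = f(0.160000, -0.007680) = 0.033168
  y ← 0.030000 + 0.32·0.033168 = 0.040614
y(0.32) ≈ 0.0406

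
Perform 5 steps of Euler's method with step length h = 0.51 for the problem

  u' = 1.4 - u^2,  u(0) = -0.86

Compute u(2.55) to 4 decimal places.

1.1838

Euler: u_{n+1} = u_n + h·f(s_n, u_n).
s=0.000000, u=-0.860000: f=0.660400 → u ← -0.860000 + 0.51·0.660400 = -0.523196
s=0.510000, u=-0.523196: f=1.126266 → u ← -0.523196 + 0.51·1.126266 = 0.051200
s=1.020000, u=0.051200: f=1.397379 → u ← 0.051200 + 0.51·1.397379 = 0.763863
s=1.530000, u=0.763863: f=0.816514 → u ← 0.763863 + 0.51·0.816514 = 1.180285
s=2.040000, u=1.180285: f=0.006928 → u ← 1.180285 + 0.51·0.006928 = 1.183818
u(2.55) ≈ 1.1838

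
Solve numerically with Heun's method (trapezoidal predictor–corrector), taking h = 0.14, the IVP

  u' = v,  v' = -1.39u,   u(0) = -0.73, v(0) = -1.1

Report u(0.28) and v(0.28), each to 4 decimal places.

-0.9942, -0.7600

Heun on (u,v): k1 = f(x_n, state_n); k2 = f(x_n + h, state_n + h·k1); state_{n+1} = state_n + (h/2)·(k1 + k2).
0.000000: (-0.730000, -1.100000)
  k1 = (-1.100000, 1.014700)
  predictor → (-0.884000, -0.957942)
  k2 = (-0.957942, 1.228760)
  → (-0.874056, -0.942958)
0.140000: (-0.874056, -0.942958)
  k1 = (-0.942958, 1.214938)
  predictor → (-1.006070, -0.772867)
  k2 = (-0.772867, 1.398437)
  → (-0.994164, -0.760022)
(u(0.28), v(0.28)) ≈ (-0.9942, -0.7600)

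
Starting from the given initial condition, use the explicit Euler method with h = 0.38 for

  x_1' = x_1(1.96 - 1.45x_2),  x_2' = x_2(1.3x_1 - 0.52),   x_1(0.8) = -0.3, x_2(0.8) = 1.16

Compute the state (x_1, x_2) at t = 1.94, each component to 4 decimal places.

Euler on (x_1,x_2): x_1_{n+1} = x_1_n + h·x_1', x_2_{n+1} = x_2_n + h·x_2'.
0.800000: (-0.300000, 1.160000); f=(-0.083400, -1.055600) → (-0.331692, 0.758872)
1.180000: (-0.331692, 0.758872); f=(-0.285134, -0.721839) → (-0.440043, 0.484573)
1.560000: (-0.440043, 0.484573); f=(-0.553296, -0.529181) → (-0.650296, 0.283484)
(x_1(1.94), x_2(1.94)) ≈ (-0.6503, 0.2835)

-0.6503, 0.2835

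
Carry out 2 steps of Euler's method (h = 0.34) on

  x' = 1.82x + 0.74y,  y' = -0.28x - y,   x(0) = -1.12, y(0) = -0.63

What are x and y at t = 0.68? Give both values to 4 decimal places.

Euler on (x,y): x_{n+1} = x_n + h·x', y_{n+1} = y_n + h·y'.
0.000000: (-1.120000, -0.630000); f=(-2.504600, 0.943600) → (-1.971564, -0.309176)
0.340000: (-1.971564, -0.309176); f=(-3.817037, 0.861214) → (-3.269356, -0.016363)
(x(0.68), y(0.68)) ≈ (-3.2694, -0.0164)

-3.2694, -0.0164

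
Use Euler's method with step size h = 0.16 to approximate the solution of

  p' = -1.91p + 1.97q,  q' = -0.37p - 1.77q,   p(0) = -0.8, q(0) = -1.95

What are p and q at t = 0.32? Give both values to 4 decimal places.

-1.2382, -0.8987

Euler on (p,q): p_{n+1} = p_n + h·p', q_{n+1} = q_n + h·q'.
0.000000: (-0.800000, -1.950000); f=(-2.313500, 3.747500) → (-1.170160, -1.350400)
0.160000: (-1.170160, -1.350400); f=(-0.425282, 2.823167) → (-1.238205, -0.898693)
(p(0.32), q(0.32)) ≈ (-1.2382, -0.8987)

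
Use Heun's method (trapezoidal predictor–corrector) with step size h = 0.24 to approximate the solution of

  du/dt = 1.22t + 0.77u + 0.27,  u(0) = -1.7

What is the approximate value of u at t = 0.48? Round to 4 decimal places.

-2.1457

Heun: k1 = f(t_n, u_n); k2 = f(t_n + h, u_n + h·k1); u_{n+1} = u_n + (h/2)·(k1 + k2).
t=0.000000, u=-1.700000:
  k1 = f(0.000000, -1.700000) = -1.039000
  k2 = f(0.240000, -1.949360) = -0.938207
  u ← -1.700000 + (0.24/2)·(-1.039000 + (-0.938207)) = -1.937265
t=0.240000, u=-1.937265:
  k1 = f(0.240000, -1.937265) = -0.928894
  k2 = f(0.480000, -2.160199) = -0.807754
  u ← -1.937265 + (0.24/2)·(-0.928894 + (-0.807754)) = -2.145663
u(0.48) ≈ -2.1457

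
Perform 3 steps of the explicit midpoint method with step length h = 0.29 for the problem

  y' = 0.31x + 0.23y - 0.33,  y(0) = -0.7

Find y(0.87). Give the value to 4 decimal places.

Midpoint: k1 = f(x_n, y_n); k2 = f(x_n + h/2, y_n + (h/2)·k1); y_{n+1} = y_n + h·k2.
x=0.000000, y=-0.700000:
  k1 = f(0.000000, -0.700000) = -0.491000
  k2 = f(0.145000, -0.771195) = -0.462425
  y ← -0.700000 + 0.29·(-0.462425) = -0.834103
x=0.290000, y=-0.834103:
  k1 = f(0.290000, -0.834103) = -0.431944
  k2 = f(0.435000, -0.896735) = -0.401399
  y ← -0.834103 + 0.29·(-0.401399) = -0.950509
x=0.580000, y=-0.950509:
  k1 = f(0.580000, -0.950509) = -0.368817
  k2 = f(0.725000, -1.003987) = -0.336167
  y ← -0.950509 + 0.29·(-0.336167) = -1.047997
y(0.87) ≈ -1.0480

-1.0480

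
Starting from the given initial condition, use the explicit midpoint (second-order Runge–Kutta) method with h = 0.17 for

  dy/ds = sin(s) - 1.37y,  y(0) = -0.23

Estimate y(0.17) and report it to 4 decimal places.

Midpoint: k1 = f(s_n, y_n); k2 = f(s_n + h/2, y_n + (h/2)·k1); y_{n+1} = y_n + h·k2.
s=0.000000, y=-0.230000:
  k1 = f(0.000000, -0.230000) = 0.315100
  k2 = f(0.085000, -0.203216) = 0.363304
  y ← -0.230000 + 0.17·0.363304 = -0.168238
y(0.17) ≈ -0.1682

-0.1682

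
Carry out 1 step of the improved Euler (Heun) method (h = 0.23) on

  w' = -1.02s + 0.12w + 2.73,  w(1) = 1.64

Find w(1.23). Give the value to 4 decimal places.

2.0576

Heun: k1 = f(s_n, w_n); k2 = f(s_n + h, w_n + h·k1); w_{n+1} = w_n + (h/2)·(k1 + k2).
s=1.000000, w=1.640000:
  k1 = f(1.000000, 1.640000) = 1.906800
  k2 = f(1.230000, 2.078564) = 1.724828
  w ← 1.640000 + (0.23/2)·(1.906800 + 1.724828) = 2.057637
w(1.23) ≈ 2.0576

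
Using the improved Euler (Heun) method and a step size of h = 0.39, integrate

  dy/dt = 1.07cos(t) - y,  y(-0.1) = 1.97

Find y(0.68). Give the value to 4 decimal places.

1.4355

Heun: k1 = f(t_n, y_n); k2 = f(t_n + h, y_n + h·k1); y_{n+1} = y_n + (h/2)·(k1 + k2).
t=-0.100000, y=1.970000:
  k1 = f(-0.100000, 1.970000) = -0.905346
  k2 = f(0.290000, 1.616915) = -0.591594
  y ← 1.970000 + (0.39/2)·(-0.905346 + (-0.591594)) = 1.678097
t=0.290000, y=1.678097:
  k1 = f(0.290000, 1.678097) = -0.652776
  k2 = f(0.680000, 1.423514) = -0.591511
  y ← 1.678097 + (0.39/2)·(-0.652776 + (-0.591511)) = 1.435461
y(0.68) ≈ 1.4355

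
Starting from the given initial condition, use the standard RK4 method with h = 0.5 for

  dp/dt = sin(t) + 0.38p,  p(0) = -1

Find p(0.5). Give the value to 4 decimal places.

-1.0786

RK4: k1 = f(t_n, p_n); k2 = f(t_n + h/2, p_n + (h/2)·k1); k3 = f(t_n + h/2, p_n + (h/2)·k2); k4 = f(t_n + h, p_n + h·k3); p_{n+1} = p_n + (h/6)·(k1 + 2k2 + 2k3 + k4).
t=0.000000, p=-1.000000:
  k1 = f(0.000000, -1.000000) = -0.380000
  k2 = f(0.250000, -1.095000) = -0.168696
  k3 = f(0.250000, -1.042174) = -0.148622
  k4 = f(0.500000, -1.074311) = 0.071187
  p ← -1.000000 + (0.5/6)·(k1 + 2k2 + 2k3 + k4) = -1.078621
p(0.5) ≈ -1.0786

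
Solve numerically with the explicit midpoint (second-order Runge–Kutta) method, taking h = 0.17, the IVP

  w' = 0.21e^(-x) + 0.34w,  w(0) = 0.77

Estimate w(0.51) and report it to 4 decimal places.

1.0080

Midpoint: k1 = f(x_n, w_n); k2 = f(x_n + h/2, w_n + (h/2)·k1); w_{n+1} = w_n + h·k2.
x=0.000000, w=0.770000:
  k1 = f(0.000000, 0.770000) = 0.471800
  k2 = f(0.085000, 0.810103) = 0.468323
  w ← 0.770000 + 0.17·0.468323 = 0.849615
x=0.170000, w=0.849615:
  k1 = f(0.170000, 0.849615) = 0.466039
  k2 = f(0.255000, 0.889228) = 0.465070
  w ← 0.849615 + 0.17·0.465070 = 0.928677
x=0.340000, w=0.928677:
  k1 = f(0.340000, 0.928677) = 0.465222
  k2 = f(0.425000, 0.968221) = 0.466487
  w ← 0.928677 + 0.17·0.466487 = 1.007979
w(0.51) ≈ 1.0080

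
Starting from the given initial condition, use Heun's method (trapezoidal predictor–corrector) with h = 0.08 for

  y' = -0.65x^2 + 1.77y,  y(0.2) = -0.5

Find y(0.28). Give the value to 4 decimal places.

Heun: k1 = f(x_n, y_n); k2 = f(x_n + h, y_n + h·k1); y_{n+1} = y_n + (h/2)·(k1 + k2).
x=0.200000, y=-0.500000:
  k1 = f(0.200000, -0.500000) = -0.911000
  k2 = f(0.280000, -0.572880) = -1.064958
  y ← -0.500000 + (0.08/2)·(-0.911000 + (-1.064958)) = -0.579038
y(0.28) ≈ -0.5790

-0.5790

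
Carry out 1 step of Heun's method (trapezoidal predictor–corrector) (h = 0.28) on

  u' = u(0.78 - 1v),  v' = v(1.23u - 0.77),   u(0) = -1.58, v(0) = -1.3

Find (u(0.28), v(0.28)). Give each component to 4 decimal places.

Heun on (u,v): k1 = f(t_n, state_n); k2 = f(t_n + h, state_n + h·k1); state_{n+1} = state_n + (h/2)·(k1 + k2).
0.000000: (-1.580000, -1.300000)
  k1 = (-3.286400, 3.527420)
  predictor → (-2.500192, -0.312322)
  k2 = (-2.731016, 1.200953)
  → (-2.422438, -0.638028)
(u(0.28), v(0.28)) ≈ (-2.4224, -0.6380)

-2.4224, -0.6380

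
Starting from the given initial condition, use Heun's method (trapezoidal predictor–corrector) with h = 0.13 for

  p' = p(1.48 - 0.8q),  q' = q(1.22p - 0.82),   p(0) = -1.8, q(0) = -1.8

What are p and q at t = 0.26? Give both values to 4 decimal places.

Heun on (p,q): k1 = f(t_n, state_n); k2 = f(t_n + h, state_n + h·k1); state_{n+1} = state_n + (h/2)·(k1 + k2).
0.000000: (-1.800000, -1.800000)
  k1 = (-5.256000, 5.428800)
  predictor → (-2.483280, -1.094256)
  k2 = (-5.849130, 4.212450)
  → (-2.521833, -1.173319)
0.130000: (-2.521833, -1.173319)
  k1 = (-6.099445, 4.571997)
  predictor → (-3.314761, -0.578959)
  k2 = (-6.441136, 2.816062)
  → (-3.336971, -0.693095)
(p(0.26), q(0.26)) ≈ (-3.3370, -0.6931)

-3.3370, -0.6931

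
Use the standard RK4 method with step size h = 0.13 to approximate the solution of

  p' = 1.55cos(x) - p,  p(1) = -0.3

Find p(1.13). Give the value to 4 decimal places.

-0.1722

RK4: k1 = f(x_n, p_n); k2 = f(x_n + h/2, p_n + (h/2)·k1); k3 = f(x_n + h/2, p_n + (h/2)·k2); k4 = f(x_n + h, p_n + h·k3); p_{n+1} = p_n + (h/6)·(k1 + 2k2 + 2k3 + k4).
x=1.000000, p=-0.300000:
  k1 = f(1.000000, -0.300000) = 1.137469
  k2 = f(1.065000, -0.226065) = 0.977046
  k3 = f(1.065000, -0.236492) = 0.987474
  k4 = f(1.130000, -0.171628) = 0.832951
  p ← -0.300000 + (0.13/6)·(k1 + 2k2 + 2k3 + k4) = -0.172178
p(1.13) ≈ -0.1722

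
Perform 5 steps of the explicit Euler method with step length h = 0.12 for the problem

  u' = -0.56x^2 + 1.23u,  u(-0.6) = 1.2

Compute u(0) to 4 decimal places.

Euler: u_{n+1} = u_n + h·f(x_n, u_n).
x=-0.600000, u=1.200000: f=1.274400 → u ← 1.200000 + 0.12·1.274400 = 1.352928
x=-0.480000, u=1.352928: f=1.535077 → u ← 1.352928 + 0.12·1.535077 = 1.537137
x=-0.360000, u=1.537137: f=1.818103 → u ← 1.537137 + 0.12·1.818103 = 1.755310
x=-0.240000, u=1.755310: f=2.126775 → u ← 1.755310 + 0.12·2.126775 = 2.010523
x=-0.120000, u=2.010523: f=2.464879 → u ← 2.010523 + 0.12·2.464879 = 2.306308
u(0) ≈ 2.3063

2.3063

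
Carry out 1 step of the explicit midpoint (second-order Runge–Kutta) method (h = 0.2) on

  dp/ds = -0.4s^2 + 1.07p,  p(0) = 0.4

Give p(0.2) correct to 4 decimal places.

0.4940

Midpoint: k1 = f(s_n, p_n); k2 = f(s_n + h/2, p_n + (h/2)·k1); p_{n+1} = p_n + h·k2.
s=0.000000, p=0.400000:
  k1 = f(0.000000, 0.400000) = 0.428000
  k2 = f(0.100000, 0.442800) = 0.469796
  p ← 0.400000 + 0.2·0.469796 = 0.493959
p(0.2) ≈ 0.4940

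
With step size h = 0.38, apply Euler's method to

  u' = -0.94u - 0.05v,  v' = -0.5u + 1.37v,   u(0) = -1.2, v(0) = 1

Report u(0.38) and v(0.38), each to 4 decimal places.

-0.7904, 1.7486

Euler on (u,v): u_{n+1} = u_n + h·u', v_{n+1} = v_n + h·v'.
0.000000: (-1.200000, 1.000000); f=(1.078000, 1.970000) → (-0.790360, 1.748600)
(u(0.38), v(0.38)) ≈ (-0.7904, 1.7486)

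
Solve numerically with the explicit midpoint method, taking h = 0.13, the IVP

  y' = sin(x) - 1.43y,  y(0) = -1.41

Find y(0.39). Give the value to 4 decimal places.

Midpoint: k1 = f(x_n, y_n); k2 = f(x_n + h/2, y_n + (h/2)·k1); y_{n+1} = y_n + h·k2.
x=0.000000, y=-1.410000:
  k1 = f(0.000000, -1.410000) = 2.016300
  k2 = f(0.065000, -1.278941) = 1.893839
  y ← -1.410000 + 0.13·1.893839 = -1.163801
x=0.130000, y=-1.163801:
  k1 = f(0.130000, -1.163801) = 1.793869
  k2 = f(0.195000, -1.047199) = 1.691262
  y ← -1.163801 + 0.13·1.691262 = -0.943937
x=0.260000, y=-0.943937:
  k1 = f(0.260000, -0.943937) = 1.606910
  k2 = f(0.325000, -0.839488) = 1.519776
  y ← -0.943937 + 0.13·1.519776 = -0.746366
y(0.39) ≈ -0.7464

-0.7464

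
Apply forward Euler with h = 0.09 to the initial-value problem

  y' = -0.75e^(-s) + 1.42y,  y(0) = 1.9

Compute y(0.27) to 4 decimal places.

Euler: y_{n+1} = y_n + h·f(s_n, y_n).
s=0.000000, y=1.900000: f=1.948000 → y ← 1.900000 + 0.09·1.948000 = 2.075320
s=0.090000, y=2.075320: f=2.261506 → y ← 2.075320 + 0.09·2.261506 = 2.278856
s=0.180000, y=2.278856: f=2.609522 → y ← 2.278856 + 0.09·2.609522 = 2.513713
y(0.27) ≈ 2.5137

2.5137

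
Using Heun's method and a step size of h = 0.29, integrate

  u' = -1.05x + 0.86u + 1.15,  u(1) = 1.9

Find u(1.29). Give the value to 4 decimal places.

Heun: k1 = f(x_n, u_n); k2 = f(x_n + h, u_n + h·k1); u_{n+1} = u_n + (h/2)·(k1 + k2).
x=1.000000, u=1.900000:
  k1 = f(1.000000, 1.900000) = 1.734000
  k2 = f(1.290000, 2.402860) = 1.861960
  u ← 1.900000 + (0.29/2)·(1.734000 + 1.861960) = 2.421414
u(1.29) ≈ 2.4214

2.4214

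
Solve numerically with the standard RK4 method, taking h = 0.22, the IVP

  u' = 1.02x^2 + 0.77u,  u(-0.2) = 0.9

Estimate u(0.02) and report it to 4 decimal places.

1.0692

RK4: k1 = f(x_n, u_n); k2 = f(x_n + h/2, u_n + (h/2)·k1); k3 = f(x_n + h/2, u_n + (h/2)·k2); k4 = f(x_n + h, u_n + h·k3); u_{n+1} = u_n + (h/6)·(k1 + 2k2 + 2k3 + k4).
x=-0.200000, u=0.900000:
  k1 = f(-0.200000, 0.900000) = 0.733800
  k2 = f(-0.090000, 0.980718) = 0.763415
  k3 = f(-0.090000, 0.983976) = 0.765923
  k4 = f(0.020000, 1.068503) = 0.823155
  u ← 0.900000 + (0.22/6)·(k1 + 2k2 + 2k3 + k4) = 1.069240
u(0.02) ≈ 1.0692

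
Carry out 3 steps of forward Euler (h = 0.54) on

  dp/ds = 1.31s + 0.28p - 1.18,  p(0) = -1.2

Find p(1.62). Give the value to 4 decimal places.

-2.8422

Euler: p_{n+1} = p_n + h·f(s_n, p_n).
s=0.000000, p=-1.200000: f=-1.516000 → p ← -1.200000 + 0.54·(-1.516000) = -2.018640
s=0.540000, p=-2.018640: f=-1.037819 → p ← -2.018640 + 0.54·(-1.037819) = -2.579062
s=1.080000, p=-2.579062: f=-0.487337 → p ← -2.579062 + 0.54·(-0.487337) = -2.842225
p(1.62) ≈ -2.8422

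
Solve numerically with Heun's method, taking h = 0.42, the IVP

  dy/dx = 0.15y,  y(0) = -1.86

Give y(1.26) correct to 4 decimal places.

Heun: k1 = f(x_n, y_n); k2 = f(x_n + h, y_n + h·k1); y_{n+1} = y_n + (h/2)·(k1 + k2).
x=0.000000, y=-1.860000:
  k1 = f(0.000000, -1.860000) = -0.279000
  k2 = f(0.420000, -1.977180) = -0.296577
  y ← -1.860000 + (0.42/2)·(-0.279000 + (-0.296577)) = -1.980871
x=0.420000, y=-1.980871:
  k1 = f(0.420000, -1.980871) = -0.297131
  k2 = f(0.840000, -2.105666) = -0.315850
  y ← -1.980871 + (0.42/2)·(-0.297131 + (-0.315850)) = -2.109597
x=0.840000, y=-2.109597:
  k1 = f(0.840000, -2.109597) = -0.316440
  k2 = f(1.260000, -2.242502) = -0.336375
  y ← -2.109597 + (0.42/2)·(-0.316440 + (-0.336375)) = -2.246688
y(1.26) ≈ -2.2467

-2.2467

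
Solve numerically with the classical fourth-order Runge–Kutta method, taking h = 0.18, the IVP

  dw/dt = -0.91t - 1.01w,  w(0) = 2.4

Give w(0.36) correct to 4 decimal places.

1.6160

RK4: k1 = f(t_n, w_n); k2 = f(t_n + h/2, w_n + (h/2)·k1); k3 = f(t_n + h/2, w_n + (h/2)·k2); k4 = f(t_n + h, w_n + h·k3); w_{n+1} = w_n + (h/6)·(k1 + 2k2 + 2k3 + k4).
t=0.000000, w=2.400000:
  k1 = f(0.000000, 2.400000) = -2.424000
  k2 = f(0.090000, 2.181840) = -2.285558
  k3 = f(0.090000, 2.194300) = -2.298143
  k4 = f(0.180000, 1.986334) = -2.169998
  w ← 2.400000 + (0.18/6)·(k1 + 2k2 + 2k3 + k4) = 1.987158
t=0.180000, w=1.987158:
  k1 = f(0.180000, 1.987158) = -2.170830
  k2 = f(0.270000, 1.791783) = -2.055401
  k3 = f(0.270000, 1.802172) = -2.065894
  k4 = f(0.360000, 1.615297) = -1.959050
  w ← 1.987158 + (0.18/6)·(k1 + 2k2 + 2k3 + k4) = 1.615984
w(0.36) ≈ 1.6160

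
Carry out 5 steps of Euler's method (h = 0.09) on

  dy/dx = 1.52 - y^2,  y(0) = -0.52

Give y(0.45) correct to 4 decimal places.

0.1151

Euler: y_{n+1} = y_n + h·f(x_n, y_n).
x=0.000000, y=-0.520000: f=1.249600 → y ← -0.520000 + 0.09·1.249600 = -0.407536
x=0.090000, y=-0.407536: f=1.353914 → y ← -0.407536 + 0.09·1.353914 = -0.285684
x=0.180000, y=-0.285684: f=1.438385 → y ← -0.285684 + 0.09·1.438385 = -0.156229
x=0.270000, y=-0.156229: f=1.495592 → y ← -0.156229 + 0.09·1.495592 = -0.021626
x=0.360000, y=-0.021626: f=1.519532 → y ← -0.021626 + 0.09·1.519532 = 0.115132
y(0.45) ≈ 0.1151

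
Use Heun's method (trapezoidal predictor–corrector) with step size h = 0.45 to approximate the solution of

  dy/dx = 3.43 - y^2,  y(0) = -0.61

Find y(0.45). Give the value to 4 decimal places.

Heun: k1 = f(x_n, y_n); k2 = f(x_n + h, y_n + h·k1); y_{n+1} = y_n + (h/2)·(k1 + k2).
x=0.000000, y=-0.610000:
  k1 = f(0.000000, -0.610000) = 3.057900
  k2 = f(0.450000, 0.766055) = 2.843160
  y ← -0.610000 + (0.45/2)·(3.057900 + 2.843160) = 0.717738
y(0.45) ≈ 0.7177

0.7177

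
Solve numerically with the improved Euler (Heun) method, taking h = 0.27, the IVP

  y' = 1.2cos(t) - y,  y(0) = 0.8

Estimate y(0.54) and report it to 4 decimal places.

0.9332

Heun: k1 = f(t_n, y_n); k2 = f(t_n + h, y_n + h·k1); y_{n+1} = y_n + (h/2)·(k1 + k2).
t=0.000000, y=0.800000:
  k1 = f(0.000000, 0.800000) = 0.400000
  k2 = f(0.270000, 0.908000) = 0.248525
  y ← 0.800000 + (0.27/2)·(0.400000 + 0.248525) = 0.887551
t=0.270000, y=0.887551:
  k1 = f(0.270000, 0.887551) = 0.268974
  k2 = f(0.540000, 0.960174) = 0.069077
  y ← 0.887551 + (0.27/2)·(0.268974 + 0.069077) = 0.933188
y(0.54) ≈ 0.9332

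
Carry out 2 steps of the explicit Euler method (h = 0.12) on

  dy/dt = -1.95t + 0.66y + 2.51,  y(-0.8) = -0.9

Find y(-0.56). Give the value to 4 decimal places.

Euler: y_{n+1} = y_n + h·f(t_n, y_n).
t=-0.800000, y=-0.900000: f=3.476000 → y ← -0.900000 + 0.12·3.476000 = -0.482880
t=-0.680000, y=-0.482880: f=3.517299 → y ← -0.482880 + 0.12·3.517299 = -0.060804
y(-0.56) ≈ -0.0608

-0.0608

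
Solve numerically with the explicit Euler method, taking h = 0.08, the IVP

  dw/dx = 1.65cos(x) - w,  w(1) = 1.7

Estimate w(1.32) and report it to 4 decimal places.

1.4174

Euler: w_{n+1} = w_n + h·f(x_n, w_n).
x=1.000000, w=1.700000: f=-0.808501 → w ← 1.700000 + 0.08·(-0.808501) = 1.635320
x=1.080000, w=1.635320: f=-0.857628 → w ← 1.635320 + 0.08·(-0.857628) = 1.566710
x=1.160000, w=1.566710: f=-0.907799 → w ← 1.566710 + 0.08·(-0.907799) = 1.494086
x=1.240000, w=1.494086: f=-0.958172 → w ← 1.494086 + 0.08·(-0.958172) = 1.417432
w(1.32) ≈ 1.4174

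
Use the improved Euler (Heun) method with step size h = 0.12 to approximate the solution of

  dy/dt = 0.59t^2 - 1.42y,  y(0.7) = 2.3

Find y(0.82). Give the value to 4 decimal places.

Heun: k1 = f(t_n, y_n); k2 = f(t_n + h, y_n + h·k1); y_{n+1} = y_n + (h/2)·(k1 + k2).
t=0.700000, y=2.300000:
  k1 = f(0.700000, 2.300000) = -2.976900
  k2 = f(0.820000, 1.942772) = -2.362020
  y ← 2.300000 + (0.12/2)·(-2.976900 + (-2.362020)) = 1.979665
y(0.82) ≈ 1.9797

1.9797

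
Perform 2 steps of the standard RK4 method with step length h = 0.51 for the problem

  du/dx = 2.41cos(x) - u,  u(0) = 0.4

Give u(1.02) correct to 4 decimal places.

RK4: k1 = f(x_n, u_n); k2 = f(x_n + h/2, u_n + (h/2)·k1); k3 = f(x_n + h/2, u_n + (h/2)·k2); k4 = f(x_n + h, u_n + h·k3); u_{n+1} = u_n + (h/6)·(k1 + 2k2 + 2k3 + k4).
x=0.000000, u=0.400000:
  k1 = f(0.000000, 0.400000) = 2.010000
  k2 = f(0.255000, 0.912550) = 1.419519
  k3 = f(0.255000, 0.761977) = 1.570091
  k4 = f(0.510000, 1.200747) = 0.902568
  u ← 0.400000 + (0.51/6)·(k1 + 2k2 + 2k3 + k4) = 1.155802
x=0.510000, u=1.155802:
  k1 = f(0.510000, 1.155802) = 0.947512
  k2 = f(0.765000, 1.397418) = 0.341114
  k3 = f(0.765000, 1.242786) = 0.495746
  k4 = f(1.020000, 1.408632) = -0.147320
  u ← 1.155802 + (0.51/6)·(k1 + 2k2 + 2k3 + k4) = 1.366084
u(1.02) ≈ 1.3661

1.3661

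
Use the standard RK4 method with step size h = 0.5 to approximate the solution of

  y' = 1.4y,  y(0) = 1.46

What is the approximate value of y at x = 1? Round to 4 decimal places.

5.9113

RK4: k1 = f(x_n, y_n); k2 = f(x_n + h/2, y_n + (h/2)·k1); k3 = f(x_n + h/2, y_n + (h/2)·k2); k4 = f(x_n + h, y_n + h·k3); y_{n+1} = y_n + (h/6)·(k1 + 2k2 + 2k3 + k4).
x=0.000000, y=1.460000:
  k1 = f(0.000000, 1.460000) = 2.044000
  k2 = f(0.250000, 1.971000) = 2.759400
  k3 = f(0.250000, 2.149850) = 3.009790
  k4 = f(0.500000, 2.964895) = 4.150853
  y ← 1.460000 + (0.5/6)·(k1 + 2k2 + 2k3 + k4) = 2.937769
x=0.500000, y=2.937769:
  k1 = f(0.500000, 2.937769) = 4.112877
  k2 = f(0.750000, 3.965989) = 5.552384
  k3 = f(0.750000, 4.325865) = 6.056212
  k4 = f(1.000000, 5.965875) = 8.352225
  y ← 2.937769 + (0.5/6)·(k1 + 2k2 + 2k3 + k4) = 5.911294
y(1) ≈ 5.9113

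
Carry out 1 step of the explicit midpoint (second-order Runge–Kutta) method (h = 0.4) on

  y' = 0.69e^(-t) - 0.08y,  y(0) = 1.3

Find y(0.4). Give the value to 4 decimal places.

Midpoint: k1 = f(t_n, y_n); k2 = f(t_n + h/2, y_n + (h/2)·k1); y_{n+1} = y_n + h·k2.
t=0.000000, y=1.300000:
  k1 = f(0.000000, 1.300000) = 0.586000
  k2 = f(0.200000, 1.417200) = 0.451548
  y ← 1.300000 + 0.4·0.451548 = 1.480619
y(0.4) ≈ 1.4806

1.4806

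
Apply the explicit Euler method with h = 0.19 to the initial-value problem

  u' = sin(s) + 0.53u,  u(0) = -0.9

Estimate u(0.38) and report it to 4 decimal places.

-1.0545

Euler: u_{n+1} = u_n + h·f(s_n, u_n).
s=0.000000, u=-0.900000: f=-0.477000 → u ← -0.900000 + 0.19·(-0.477000) = -0.990630
s=0.190000, u=-0.990630: f=-0.336175 → u ← -0.990630 + 0.19·(-0.336175) = -1.054503
u(0.38) ≈ -1.0545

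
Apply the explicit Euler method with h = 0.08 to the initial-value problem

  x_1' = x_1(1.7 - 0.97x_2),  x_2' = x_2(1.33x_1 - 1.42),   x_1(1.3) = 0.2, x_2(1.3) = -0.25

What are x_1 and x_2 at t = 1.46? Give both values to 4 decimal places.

0.2666, -0.2067

Euler on (x_1,x_2): x_1_{n+1} = x_1_n + h·x_1', x_2_{n+1} = x_2_n + h·x_2'.
1.300000: (0.200000, -0.250000); f=(0.388500, 0.288500) → (0.231080, -0.226920)
1.380000: (0.231080, -0.226920); f=(0.443700, 0.252486) → (0.266576, -0.206721)
(x_1(1.46), x_2(1.46)) ≈ (0.2666, -0.2067)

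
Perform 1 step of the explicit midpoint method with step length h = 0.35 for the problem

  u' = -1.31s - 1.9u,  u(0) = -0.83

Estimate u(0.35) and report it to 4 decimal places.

-0.5418

Midpoint: k1 = f(s_n, u_n); k2 = f(s_n + h/2, u_n + (h/2)·k1); u_{n+1} = u_n + h·k2.
s=0.000000, u=-0.830000:
  k1 = f(0.000000, -0.830000) = 1.577000
  k2 = f(0.175000, -0.554025) = 0.823398
  u ← -0.830000 + 0.35·0.823398 = -0.541811
u(0.35) ≈ -0.5418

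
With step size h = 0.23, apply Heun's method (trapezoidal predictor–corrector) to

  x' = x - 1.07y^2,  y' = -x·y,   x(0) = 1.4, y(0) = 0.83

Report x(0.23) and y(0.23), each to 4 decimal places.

1.6158, 0.5959

Heun on (x,y): k1 = f(s_n, state_n); k2 = f(s_n + h, state_n + h·k1); state_{n+1} = state_n + (h/2)·(k1 + k2).
0.000000: (1.400000, 0.830000)
  k1 = (0.662877, -1.162000)
  predictor → (1.552462, 0.562740)
  k2 = (1.213618, -0.873632)
  → (1.615797, 0.595902)
(x(0.23), y(0.23)) ≈ (1.6158, 0.5959)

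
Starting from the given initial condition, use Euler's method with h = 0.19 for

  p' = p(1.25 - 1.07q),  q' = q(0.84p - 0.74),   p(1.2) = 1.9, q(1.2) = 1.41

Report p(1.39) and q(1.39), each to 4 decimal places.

Euler on (p,q): p_{n+1} = p_n + h·p', q_{n+1} = q_n + h·q'.
1.200000: (1.900000, 1.410000); f=(-0.491530, 1.206960) → (1.806609, 1.639322)
(p(1.39), q(1.39)) ≈ (1.8066, 1.6393)

1.8066, 1.6393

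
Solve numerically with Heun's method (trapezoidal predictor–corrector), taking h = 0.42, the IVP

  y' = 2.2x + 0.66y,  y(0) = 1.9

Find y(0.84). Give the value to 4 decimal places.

4.1798

Heun: k1 = f(x_n, y_n); k2 = f(x_n + h, y_n + h·k1); y_{n+1} = y_n + (h/2)·(k1 + k2).
x=0.000000, y=1.900000:
  k1 = f(0.000000, 1.900000) = 1.254000
  k2 = f(0.420000, 2.426680) = 2.525609
  y ← 1.900000 + (0.42/2)·(1.254000 + 2.525609) = 2.693718
x=0.420000, y=2.693718:
  k1 = f(0.420000, 2.693718) = 2.701854
  k2 = f(0.840000, 3.828496) = 4.374808
  y ← 2.693718 + (0.42/2)·(2.701854 + 4.374808) = 4.179817
y(0.84) ≈ 4.1798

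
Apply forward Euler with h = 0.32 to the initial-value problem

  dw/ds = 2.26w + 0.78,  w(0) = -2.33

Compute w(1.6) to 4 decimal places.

Euler: w_{n+1} = w_n + h·f(s_n, w_n).
s=0.000000, w=-2.330000: f=-4.485800 → w ← -2.330000 + 0.32·(-4.485800) = -3.765456
s=0.320000, w=-3.765456: f=-7.729931 → w ← -3.765456 + 0.32·(-7.729931) = -6.239034
s=0.640000, w=-6.239034: f=-13.320216 → w ← -6.239034 + 0.32·(-13.320216) = -10.501503
s=0.960000, w=-10.501503: f=-22.953397 → w ← -10.501503 + 0.32·(-22.953397) = -17.846590
s=1.280000, w=-17.846590: f=-39.553293 → w ← -17.846590 + 0.32·(-39.553293) = -30.503644
w(1.6) ≈ -30.5036

-30.5036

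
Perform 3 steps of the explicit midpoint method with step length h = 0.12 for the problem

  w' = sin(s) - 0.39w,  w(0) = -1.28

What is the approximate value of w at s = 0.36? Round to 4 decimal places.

Midpoint: k1 = f(s_n, w_n); k2 = f(s_n + h/2, w_n + (h/2)·k1); w_{n+1} = w_n + h·k2.
s=0.000000, w=-1.280000:
  k1 = f(0.000000, -1.280000) = 0.499200
  k2 = f(0.060000, -1.250048) = 0.547483
  w ← -1.280000 + 0.12·0.547483 = -1.214302
s=0.120000, w=-1.214302:
  k1 = f(0.120000, -1.214302) = 0.593290
  k2 = f(0.180000, -1.178705) = 0.638724
  w ← -1.214302 + 0.12·0.638724 = -1.137655
s=0.240000, w=-1.137655:
  k1 = f(0.240000, -1.137655) = 0.681388
  k2 = f(0.300000, -1.096772) = 0.723261
  w ← -1.137655 + 0.12·0.723261 = -1.050864
w(0.36) ≈ -1.0509

-1.0509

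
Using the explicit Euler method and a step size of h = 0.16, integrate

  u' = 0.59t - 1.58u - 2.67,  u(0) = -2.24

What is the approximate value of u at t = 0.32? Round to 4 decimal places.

Euler: u_{n+1} = u_n + h·f(t_n, u_n).
t=0.000000, u=-2.240000: f=0.869200 → u ← -2.240000 + 0.16·0.869200 = -2.100928
t=0.160000, u=-2.100928: f=0.743866 → u ← -2.100928 + 0.16·0.743866 = -1.981909
u(0.32) ≈ -1.9819

-1.9819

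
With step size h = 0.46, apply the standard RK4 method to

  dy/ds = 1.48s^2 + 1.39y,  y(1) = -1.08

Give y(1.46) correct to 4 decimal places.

RK4: k1 = f(s_n, y_n); k2 = f(s_n + h/2, y_n + (h/2)·k1); k3 = f(s_n + h/2, y_n + (h/2)·k2); k4 = f(s_n + h, y_n + h·k3); y_{n+1} = y_n + (h/6)·(k1 + 2k2 + 2k3 + k4).
s=1.000000, y=-1.080000:
  k1 = f(1.000000, -1.080000) = -0.021200
  k2 = f(1.230000, -1.084876) = 0.731114
  k3 = f(1.230000, -0.911844) = 0.971629
  k4 = f(1.460000, -0.633051) = 2.274828
  y ← -1.080000 + (0.46/6)·(k1 + 2k2 + 2k3 + k4) = -0.646135
y(1.46) ≈ -0.6461

-0.6461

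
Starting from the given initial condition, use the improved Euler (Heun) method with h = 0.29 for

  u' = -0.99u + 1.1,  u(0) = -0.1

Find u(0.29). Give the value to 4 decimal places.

0.1978

Heun: k1 = f(t_n, u_n); k2 = f(t_n + h, u_n + h·k1); u_{n+1} = u_n + (h/2)·(k1 + k2).
t=0.000000, u=-0.100000:
  k1 = f(0.000000, -0.100000) = 1.199000
  k2 = f(0.290000, 0.247710) = 0.854767
  u ← -0.100000 + (0.29/2)·(1.199000 + 0.854767) = 0.197796
u(0.29) ≈ 0.1978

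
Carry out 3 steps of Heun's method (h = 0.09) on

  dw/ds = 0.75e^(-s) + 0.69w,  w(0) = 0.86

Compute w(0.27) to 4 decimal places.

Heun: k1 = f(s_n, w_n); k2 = f(s_n + h, w_n + h·k1); w_{n+1} = w_n + (h/2)·(k1 + k2).
s=0.000000, w=0.860000:
  k1 = f(0.000000, 0.860000) = 1.343400
  k2 = f(0.090000, 0.980906) = 1.362274
  w ← 0.860000 + (0.09/2)·(1.343400 + 1.362274) = 0.981755
s=0.090000, w=0.981755:
  k1 = f(0.090000, 0.981755) = 1.362860
  k2 = f(0.180000, 1.104413) = 1.388497
  w ← 0.981755 + (0.09/2)·(1.362860 + 1.388497) = 1.105566
s=0.180000, w=1.105566:
  k1 = f(0.180000, 1.105566) = 1.389293
  k2 = f(0.270000, 1.230603) = 1.421651
  w ← 1.105566 + (0.09/2)·(1.389293 + 1.421651) = 1.232059
w(0.27) ≈ 1.2321

1.2321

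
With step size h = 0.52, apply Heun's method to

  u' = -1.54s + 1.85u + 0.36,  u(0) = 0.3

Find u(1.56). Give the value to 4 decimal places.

Heun: k1 = f(s_n, u_n); k2 = f(s_n + h, u_n + h·k1); u_{n+1} = u_n + (h/2)·(k1 + k2).
s=0.000000, u=0.300000:
  k1 = f(0.000000, 0.300000) = 0.915000
  k2 = f(0.520000, 0.775800) = 0.994430
  u ← 0.300000 + (0.52/2)·(0.915000 + 0.994430) = 0.796452
s=0.520000, u=0.796452:
  k1 = f(0.520000, 0.796452) = 1.032636
  k2 = f(1.040000, 1.333422) = 1.225231
  u ← 0.796452 + (0.52/2)·(1.032636 + 1.225231) = 1.383497
s=1.040000, u=1.383497:
  k1 = f(1.040000, 1.383497) = 1.317870
  k2 = f(1.560000, 2.068790) = 1.784861
  u ← 1.383497 + (0.52/2)·(1.317870 + 1.784861) = 2.190207
u(1.56) ≈ 2.1902

2.1902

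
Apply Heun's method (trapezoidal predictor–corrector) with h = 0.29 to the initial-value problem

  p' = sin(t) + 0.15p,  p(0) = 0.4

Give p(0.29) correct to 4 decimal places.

0.4592

Heun: k1 = f(t_n, p_n); k2 = f(t_n + h, p_n + h·k1); p_{n+1} = p_n + (h/2)·(k1 + k2).
t=0.000000, p=0.400000:
  k1 = f(0.000000, 0.400000) = 0.060000
  k2 = f(0.290000, 0.417400) = 0.348562
  p ← 0.400000 + (0.29/2)·(0.060000 + 0.348562) = 0.459242
p(0.29) ≈ 0.4592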